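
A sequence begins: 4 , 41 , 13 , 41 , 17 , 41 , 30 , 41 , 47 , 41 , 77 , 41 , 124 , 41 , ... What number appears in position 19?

526

Odd-indexed and even-indexed terms follow separate rules.
Track A: 4, 13, 17, 30, 47, 77, 124 — each term equals the sum of the previous two.
Track B: 41, 41, 41, 41, 41, 41, 41 — the constant sequence 41.
Position 19 → track A, term 10 = 526.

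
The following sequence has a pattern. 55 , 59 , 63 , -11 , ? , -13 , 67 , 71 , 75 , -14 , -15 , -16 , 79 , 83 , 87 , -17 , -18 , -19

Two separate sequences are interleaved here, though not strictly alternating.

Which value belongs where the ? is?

Positions follow the repeating pattern AAABBB; grouping by letter gives 2 tracks.
Track A: 55, 59, 63, 67, 71, 75, 79, 83, 87 (adding 4 each time).
Track B: -11, ?, -13, -14, -15, -16, -17, -18, -19 (linear: a_n = -10 − n).
The gap is track B's term 2; the rule gives -12.

-12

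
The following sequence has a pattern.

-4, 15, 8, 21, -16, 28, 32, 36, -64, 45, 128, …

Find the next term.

Positions 1, 3, 5, … form one subsequence and positions 2, 4, 6, … form another.
Stream A: -4, 8, -16, 32, -64, 128 (multiplying by -2 each time).
Stream B: 15, 21, 28, 36, 45 (triangular numbers starting at T_5).
Term 12 comes from stream B (its 6th entry): 55.

55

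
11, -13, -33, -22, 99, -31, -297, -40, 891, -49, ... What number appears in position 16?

The terms cycle through 2 interleaved subsequences.
Subsequence A: 11, -33, 99, -297, 891. Geometric, ×-3 each step.
Subsequence B: -13, -22, -31, -40, -49. Subtracting 9 each time.
Term 16 comes from subsequence B (its 8th entry): -76.

-76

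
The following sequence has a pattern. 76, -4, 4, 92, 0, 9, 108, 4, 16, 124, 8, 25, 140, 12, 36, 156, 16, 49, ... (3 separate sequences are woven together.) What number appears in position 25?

204

Split by position mod 3 into 3 tracks.
Track A: 76, 92, 108, 124, 140, 156 — adding 16 each time.
Track B: -4, 0, 4, 8, 12, 16 — arithmetic, step +4.
Track C: 4, 9, 16, 25, 36, 49 — the squares 2², 3², 4², ….
Position 25 → track A, term 9 = 204.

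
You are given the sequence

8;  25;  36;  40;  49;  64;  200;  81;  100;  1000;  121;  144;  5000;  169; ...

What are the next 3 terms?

196, 25000, 225

The slot pattern repeats as ABB (period 3), so there are 2 interleaved tracks.
Stream A = 8, 40, 200, 1000, 5000: geometric with ratio 5.
Stream B = 25, 36, 49, 64, 81, 100, 121, 144, 169: the squares 5², 6², 7², ….
Term 15 comes from stream B (its 10th entry): 196.
Term 16 comes from stream A (its 6th entry): 25000.
The 17th slot belongs to stream B; its 11th term is 225.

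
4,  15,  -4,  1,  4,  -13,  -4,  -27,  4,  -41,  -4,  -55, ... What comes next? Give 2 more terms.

Odd-indexed and even-indexed terms follow separate rules.
Track A: 4, -4, 4, -4, 4, -4. Alternating ±4.
Track B: 15, 1, -13, -27, -41, -55. Subtracting 14 each time.
Position 13 → track A, term 7 = 4.
Position 14 falls in track B as its term 7, giving -69.

4, -69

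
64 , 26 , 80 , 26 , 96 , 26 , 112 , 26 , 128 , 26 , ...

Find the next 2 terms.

Positions 1, 3, 5, … form one subsequence and positions 2, 4, 6, … form another.
Track A = 64, 80, 96, 112, 128: linear: a_n = 48 + 16·n.
Track B = 26, 26, 26, 26, 26: the constant sequence 26.
Term 11 comes from track A (its 6th entry): 144.
The 12th slot belongs to track B; its 6th term is 26.

144, 26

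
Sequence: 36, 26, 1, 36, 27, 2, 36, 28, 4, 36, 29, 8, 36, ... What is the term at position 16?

Read the sequence 3 terms at a time; column i is its own pattern.
Stream A = 36, 36, 36, 36, 36: the constant sequence 36.
Stream B = 26, 27, 28, 29: adding 1 each time.
Stream C = 1, 2, 4, 8: powers 2^0, 2^1, 2^2, ….
Position 16 → stream A, term 6 = 36.

36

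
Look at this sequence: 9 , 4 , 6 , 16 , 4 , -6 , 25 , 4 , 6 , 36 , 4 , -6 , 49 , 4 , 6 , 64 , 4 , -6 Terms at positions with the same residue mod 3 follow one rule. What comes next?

81

Split by position mod 3 into 3 tracks.
Track A: 9, 16, 25, 36, 49, 64 — consecutive squares n² from n = 3.
Track B: 4, 4, 4, 4, 4, 4 — always 4.
Track C: 6, -6, 6, -6, 6, -6 — the oscillation 6·(−1)^(n+1).
The 19th slot belongs to track A; its 7th term is 81.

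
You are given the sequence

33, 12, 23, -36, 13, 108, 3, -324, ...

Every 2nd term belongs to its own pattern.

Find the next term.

-7

The terms cycle through 2 interleaved subsequences.
Track A: 33, 23, 13, 3. Subtracting 10 each time.
Track B: 12, -36, 108, -324. Geometric, ×-3 each step.
The 9th slot belongs to track A; its 5th term is -7.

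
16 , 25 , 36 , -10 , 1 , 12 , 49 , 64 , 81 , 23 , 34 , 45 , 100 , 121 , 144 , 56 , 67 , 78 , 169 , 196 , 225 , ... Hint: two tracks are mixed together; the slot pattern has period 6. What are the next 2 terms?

89, 100

Reading positions in blocks of 6 reveals the pattern AAABBB — 2 tracks woven together.
Stream A: 16, 25, 36, 49, 64, 81, 100, 121, 144, 169, 196, 225 (the squares 4², 5², 6², …).
Stream B: -10, 1, 12, 23, 34, 45, 56, 67, 78 (arithmetic, step +11).
Position 22 → stream B, term 10 = 89.
Position 23 → stream B, term 11 = 100.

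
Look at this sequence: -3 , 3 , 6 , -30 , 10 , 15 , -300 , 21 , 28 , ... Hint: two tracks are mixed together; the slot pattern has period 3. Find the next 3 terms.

-3000, 36, 45

The slot pattern repeats as ABB (period 3), so there are 2 interleaved tracks.
Track A: -3, -30, -300 — a geometric progression (common ratio 10).
Track B: 3, 6, 10, 15, 21, 28 — triangular numbers starting at T_2.
Position 10 → track A, term 4 = -3000.
Position 11 → track B, term 7 = 36.
Term 12 comes from track B (its 8th entry): 45.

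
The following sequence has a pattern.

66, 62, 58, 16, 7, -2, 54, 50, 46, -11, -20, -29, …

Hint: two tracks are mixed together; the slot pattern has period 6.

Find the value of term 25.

The slot pattern repeats as AAABBB (period 6), so there are 2 interleaved tracks.
Track A: 66, 62, 58, 54, 50, 46 (arithmetic, step −4).
Track B: 16, 7, -2, -11, -20, -29 (subtracting 9 each time).
Term 25 comes from track A (its 13th entry): 18.

18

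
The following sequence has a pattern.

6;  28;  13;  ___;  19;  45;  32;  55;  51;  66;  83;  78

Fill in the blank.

Positions 1, 3, 5, … form one subsequence and positions 2, 4, 6, … form another.
Track A: 6, 13, 19, 32, 51, 83 (each term equals the sum of the previous two).
Track B: 28, ?, 45, 55, 66, 78 (the triangular numbers T_7, T_8, …).
The gap is track B's term 2; the rule gives 36.

36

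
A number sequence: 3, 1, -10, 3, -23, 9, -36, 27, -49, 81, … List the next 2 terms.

The terms cycle through 2 interleaved subsequences.
Track A: 3, -10, -23, -36, -49 (arithmetic, step −13).
Track B: 1, 3, 9, 27, 81 (powers of 3).
The 11th slot belongs to track A; its 6th term is -62.
Position 12 falls in track B as its term 6, giving 243.

-62, 243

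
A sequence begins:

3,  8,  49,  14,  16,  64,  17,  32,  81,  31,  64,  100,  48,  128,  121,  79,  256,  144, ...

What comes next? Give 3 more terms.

Read the sequence 3 terms at a time; column i is its own pattern.
Track A = 3, 14, 17, 31, 48, 79: each term equals the sum of the previous two.
Track B = 8, 16, 32, 64, 128, 256: successive powers of 2.
Track C = 49, 64, 81, 100, 121, 144: perfect squares starting at 7².
Term 19 comes from track A (its 7th entry): 127.
The 20th slot belongs to track B; its 7th term is 512.
Position 21 → track C, term 7 = 169.

127, 512, 169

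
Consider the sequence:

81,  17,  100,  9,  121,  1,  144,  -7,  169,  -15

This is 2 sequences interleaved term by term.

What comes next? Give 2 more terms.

Positions 1, 3, 5, … form one subsequence and positions 2, 4, 6, … form another.
Track A: 81, 100, 121, 144, 169 (consecutive squares n² from n = 9).
Track B: 17, 9, 1, -7, -15 (arithmetic, step −8).
Position 11 falls in track A as its term 6, giving 196.
Position 12 falls in track B as its term 6, giving -23.

196, -23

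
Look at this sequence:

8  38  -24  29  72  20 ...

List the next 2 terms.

Positions 1, 3, 5, … form one subsequence and positions 2, 4, 6, … form another.
Subsequence A = 8, -24, 72: a geometric progression (common ratio -3).
Subsequence B = 38, 29, 20: arithmetic with common difference −9.
Position 7 falls in subsequence A as its term 4, giving -216.
Term 8 comes from subsequence B (its 4th entry): 11.

-216, 11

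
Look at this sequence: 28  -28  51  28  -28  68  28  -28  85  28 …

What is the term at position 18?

136

Reading positions in blocks of 3 reveals the pattern AAB — 2 tracks woven together.
Stream A = 28, -28, 28, -28, 28, -28, 28: the oscillation 28·(−1)^(n+1).
Stream B = 51, 68, 85: linear: a_n = 34 + 17·n.
The 18th slot belongs to stream B; its 6th term is 136.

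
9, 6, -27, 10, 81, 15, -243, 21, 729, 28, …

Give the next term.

-2187

Positions 1, 3, 5, … form one subsequence and positions 2, 4, 6, … form another.
Subsequence A: 9, -27, 81, -243, 729 (geometric, ×-3 each step).
Subsequence B: 6, 10, 15, 21, 28 (the triangular numbers T_3, T_4, …).
Term 11 comes from subsequence A (its 6th entry): -2187.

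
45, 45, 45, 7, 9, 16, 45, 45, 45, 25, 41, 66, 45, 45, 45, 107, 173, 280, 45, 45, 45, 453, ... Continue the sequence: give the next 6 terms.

733, 1186, 45, 45, 45, 1919

The slot pattern repeats as AAABBB (period 6), so there are 2 interleaved tracks.
Stream A: 45, 45, 45, 45, 45, 45, 45, 45, 45, 45, 45, 45 — the constant sequence 45.
Stream B: 7, 9, 16, 25, 41, 66, 107, 173, 280, 453 — a Fibonacci-like recurrence a_n = a_{n-1} + a_{n-2}.
The 23rd slot belongs to stream B; its 11th term is 733.
The 24th slot belongs to stream B; its 12th term is 1186.
Position 25 → stream A, term 13 = 45.
Position 26 falls in stream A as its term 14, giving 45.
Term 27 comes from stream A (its 15th entry): 45.
The 28th slot belongs to stream B; its 13th term is 1919.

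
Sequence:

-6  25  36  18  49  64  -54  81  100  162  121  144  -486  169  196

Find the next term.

Reading positions in blocks of 3 reveals the pattern ABB — 2 tracks woven together.
Track A: -6, 18, -54, 162, -486 (geometric with ratio -3).
Track B: 25, 36, 49, 64, 81, 100, 121, 144, 169, 196 (the squares 5², 6², 7², …).
Position 16 → track A, term 6 = 1458.

1458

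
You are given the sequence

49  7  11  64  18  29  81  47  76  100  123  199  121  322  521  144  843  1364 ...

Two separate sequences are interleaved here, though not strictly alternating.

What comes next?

The slot pattern repeats as ABB (period 3), so there are 2 interleaved tracks.
Track A: 49, 64, 81, 100, 121, 144. The squares 7², 8², 9², ….
Track B: 7, 11, 18, 29, 47, 76, 123, 199, 322, 521, 843, 1364. Each term equals the sum of the previous two.
Position 19 falls in track A as its term 7, giving 169.

169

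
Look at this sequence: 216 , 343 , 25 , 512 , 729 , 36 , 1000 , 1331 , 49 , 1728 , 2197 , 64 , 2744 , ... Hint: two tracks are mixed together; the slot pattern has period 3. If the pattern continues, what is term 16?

The slot pattern repeats as AAB (period 3), so there are 2 interleaved tracks.
Track A: 216, 343, 512, 729, 1000, 1331, 1728, 2197, 2744. Perfect cubes starting at 6³.
Track B: 25, 36, 49, 64. Consecutive squares n² from n = 5.
The 16th slot belongs to track A; its 11th term is 4096.

4096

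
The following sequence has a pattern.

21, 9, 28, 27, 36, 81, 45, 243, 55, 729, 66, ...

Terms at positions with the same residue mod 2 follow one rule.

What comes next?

Odd-indexed and even-indexed terms follow separate rules.
Subsequence A: 21, 28, 36, 45, 55, 66. The triangular numbers T_6, T_7, ….
Subsequence B: 9, 27, 81, 243, 729. Geometric, ×3 each step.
Position 12 → subsequence B, term 6 = 2187.

2187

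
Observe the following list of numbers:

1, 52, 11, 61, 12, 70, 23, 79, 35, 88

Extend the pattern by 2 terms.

58, 97

Split by position mod 2 into 2 tracks.
Track A: 1, 11, 12, 23, 35 (each term equals the sum of the previous two).
Track B: 52, 61, 70, 79, 88 (arithmetic, step +9).
Term 11 comes from track A (its 6th entry): 58.
Term 12 comes from track B (its 6th entry): 97.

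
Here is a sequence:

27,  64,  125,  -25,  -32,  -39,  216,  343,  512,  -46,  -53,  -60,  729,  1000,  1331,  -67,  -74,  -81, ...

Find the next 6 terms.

1728, 2197, 2744, -88, -95, -102

Positions follow the repeating pattern AAABBB; grouping by letter gives 2 tracks.
Stream A is 27, 64, 125, 216, 343, 512, 729, 1000, 1331, which is consecutive cubes n³ from n = 3.
Stream B is -25, -32, -39, -46, -53, -60, -67, -74, -81, which is linear: a_n = -18 − 7·n.
Position 19 → stream A, term 10 = 1728.
Position 20 falls in stream A as its term 11, giving 2197.
Position 21 → stream A, term 12 = 2744.
The 22nd slot belongs to stream B; its 10th term is -88.
The 23rd slot belongs to stream B; its 11th term is -95.
Term 24 comes from stream B (its 12th entry): -102.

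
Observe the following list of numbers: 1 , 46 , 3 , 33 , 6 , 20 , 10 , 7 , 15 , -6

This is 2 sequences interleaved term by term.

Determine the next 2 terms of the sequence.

21, -19

Positions 1, 3, 5, … form one subsequence and positions 2, 4, 6, … form another.
Subsequence A = 1, 3, 6, 10, 15: the triangular numbers T_1, T_2, ….
Subsequence B = 46, 33, 20, 7, -6: arithmetic, step −13.
Term 11 comes from subsequence A (its 6th entry): 21.
The 12th slot belongs to subsequence B; its 6th term is -19.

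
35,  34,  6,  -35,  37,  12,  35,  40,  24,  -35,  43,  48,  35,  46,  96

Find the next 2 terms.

Split by position mod 3: positions 1, 4, 7, … form one track, and each other residue class forms its own.
Subsequence A is 35, -35, 35, -35, 35, which is alternating ±35.
Subsequence B is 34, 37, 40, 43, 46, which is linear: a_n = 31 + 3·n.
Subsequence C is 6, 12, 24, 48, 96, which is geometric with ratio 2.
Position 16 falls in subsequence A as its term 6, giving -35.
Term 17 comes from subsequence B (its 6th entry): 49.

-35, 49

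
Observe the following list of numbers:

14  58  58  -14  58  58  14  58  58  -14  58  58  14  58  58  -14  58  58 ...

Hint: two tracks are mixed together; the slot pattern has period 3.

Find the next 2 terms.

14, 58

The slot pattern repeats as ABB (period 3), so there are 2 interleaved tracks.
Track A: 14, -14, 14, -14, 14, -14 — alternating ±14.
Track B: 58, 58, 58, 58, 58, 58, 58, 58, 58, 58, 58, 58 — the constant sequence 58.
Position 19 → track A, term 7 = 14.
Term 20 comes from track B (its 13th entry): 58.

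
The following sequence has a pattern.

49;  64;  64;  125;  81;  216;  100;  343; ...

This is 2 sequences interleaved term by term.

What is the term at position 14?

Positions 1, 3, 5, … form one subsequence and positions 2, 4, 6, … form another.
Subsequence A: 49, 64, 81, 100. Perfect squares starting at 7².
Subsequence B: 64, 125, 216, 343. Consecutive cubes n³ from n = 4.
The 14th slot belongs to subsequence B; its 7th term is 1000.

1000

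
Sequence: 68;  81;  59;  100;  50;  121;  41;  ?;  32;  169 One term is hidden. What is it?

Taking every 2nd term gives 2 separate tracks.
Track A: 68, 59, 50, 41, 32 — subtracting 9 each time.
Track B: 81, 100, 121, ?, 169 — perfect squares starting at 9².
Filling track B at index 4 by its rule yields 144.

144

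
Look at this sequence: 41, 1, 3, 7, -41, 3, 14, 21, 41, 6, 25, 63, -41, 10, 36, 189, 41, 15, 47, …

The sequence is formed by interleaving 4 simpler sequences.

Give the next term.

567

The terms cycle through 4 interleaved subsequences.
Subsequence A: 41, -41, 41, -41, 41 — oscillating between 41 and -41.
Subsequence B: 1, 3, 6, 10, 15 — triangular numbers n(n+1)/2 for n = 1, 2, ….
Subsequence C: 3, 14, 25, 36, 47 — arithmetic with common difference +11.
Subsequence D: 7, 21, 63, 189 — multiplying by 3 each time.
Term 20 comes from subsequence D (its 5th entry): 567.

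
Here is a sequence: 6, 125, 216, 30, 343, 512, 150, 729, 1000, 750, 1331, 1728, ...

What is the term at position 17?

3375

Positions follow the repeating pattern ABB; grouping by letter gives 2 tracks.
Subsequence A: 6, 30, 150, 750 (a geometric progression (common ratio 5)).
Subsequence B: 125, 216, 343, 512, 729, 1000, 1331, 1728 (consecutive cubes n³ from n = 5).
Position 17 falls in subsequence B as its term 11, giving 3375.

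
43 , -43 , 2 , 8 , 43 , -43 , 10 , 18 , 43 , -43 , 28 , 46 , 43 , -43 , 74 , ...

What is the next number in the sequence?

120

Reading positions in blocks of 4 reveals the pattern AABB — 2 tracks woven together.
Subsequence A: 43, -43, 43, -43, 43, -43, 43, -43 — the oscillation 43·(−1)^(n+1).
Subsequence B: 2, 8, 10, 18, 28, 46, 74 — a Fibonacci-like recurrence a_n = a_{n-1} + a_{n-2}.
Term 16 comes from subsequence B (its 8th entry): 120.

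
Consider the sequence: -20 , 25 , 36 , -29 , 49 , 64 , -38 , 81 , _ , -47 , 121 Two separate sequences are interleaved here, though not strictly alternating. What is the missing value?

100

Reading positions in blocks of 3 reveals the pattern ABB — 2 tracks woven together.
Track A is -20, -29, -38, -47, which is subtracting 9 each time.
Track B is 25, 36, 49, 64, 81, ?, 121, which is perfect squares starting at 5².
The gap is track B's term 6; the rule gives 100.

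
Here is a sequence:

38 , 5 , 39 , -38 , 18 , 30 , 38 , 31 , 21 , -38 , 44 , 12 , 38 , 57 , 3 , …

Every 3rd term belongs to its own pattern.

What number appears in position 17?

70

Split by position mod 3 into 3 tracks.
Subsequence A = 38, -38, 38, -38, 38: oscillating between 38 and -38.
Subsequence B = 5, 18, 31, 44, 57: arithmetic with common difference +13.
Subsequence C = 39, 30, 21, 12, 3: arithmetic, step −9.
Term 17 comes from subsequence B (its 6th entry): 70.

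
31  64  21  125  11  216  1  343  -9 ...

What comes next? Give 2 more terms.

512, -19

The terms cycle through 2 interleaved subsequences.
Stream A: 31, 21, 11, 1, -9. Arithmetic, step −10.
Stream B: 64, 125, 216, 343. Consecutive cubes n³ from n = 4.
Term 10 comes from stream B (its 5th entry): 512.
Position 11 falls in stream A as its term 6, giving -19.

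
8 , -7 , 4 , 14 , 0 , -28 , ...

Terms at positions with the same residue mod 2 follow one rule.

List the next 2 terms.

-4, 56

The terms cycle through 2 interleaved subsequences.
Track A: 8, 4, 0 (arithmetic with common difference −4).
Track B: -7, 14, -28 (multiplying by -2 each time).
Position 7 → track A, term 4 = -4.
Term 8 comes from track B (its 4th entry): 56.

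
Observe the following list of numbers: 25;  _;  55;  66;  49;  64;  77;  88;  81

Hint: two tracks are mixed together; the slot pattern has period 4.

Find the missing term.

36

Positions follow the repeating pattern AABB; grouping by letter gives 2 tracks.
Subsequence A is 25, ?, 49, 64, 81, which is the squares 5², 6², 7², ….
Subsequence B is 55, 66, 77, 88, which is adding 11 each time.
The gap is subsequence A's term 2; the rule gives 36.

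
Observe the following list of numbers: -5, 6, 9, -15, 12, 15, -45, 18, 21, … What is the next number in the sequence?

Positions follow the repeating pattern ABB; grouping by letter gives 2 tracks.
Subsequence A is -5, -15, -45, which is geometric with ratio 3.
Subsequence B is 6, 9, 12, 15, 18, 21, which is adding 3 each time.
Term 10 comes from subsequence A (its 4th entry): -135.

-135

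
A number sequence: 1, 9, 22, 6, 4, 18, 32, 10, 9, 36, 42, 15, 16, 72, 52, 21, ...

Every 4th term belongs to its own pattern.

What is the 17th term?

The terms cycle through 4 interleaved subsequences.
Stream A: 1, 4, 9, 16 (perfect squares starting at 1²).
Stream B: 9, 18, 36, 72 (geometric with ratio 2).
Stream C: 22, 32, 42, 52 (arithmetic with common difference +10).
Stream D: 6, 10, 15, 21 (triangular numbers starting at T_3).
Position 17 falls in stream A as its term 5, giving 25.

25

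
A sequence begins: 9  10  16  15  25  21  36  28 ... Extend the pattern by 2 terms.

The terms cycle through 2 interleaved subsequences.
Subsequence A: 9, 16, 25, 36 — consecutive squares n² from n = 3.
Subsequence B: 10, 15, 21, 28 — triangular numbers starting at T_4.
Position 9 falls in subsequence A as its term 5, giving 49.
Position 10 falls in subsequence B as its term 5, giving 36.

49, 36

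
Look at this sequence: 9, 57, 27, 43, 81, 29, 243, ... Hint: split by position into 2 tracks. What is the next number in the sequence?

The terms cycle through 2 interleaved subsequences.
Track A = 9, 27, 81, 243: geometric with ratio 3.
Track B = 57, 43, 29: arithmetic with common difference −14.
The 8th slot belongs to track B; its 4th term is 15.

15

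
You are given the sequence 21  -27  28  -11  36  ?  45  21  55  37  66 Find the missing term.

5

Odd-indexed and even-indexed terms follow separate rules.
Track A: 21, 28, 36, 45, 55, 66 — triangular numbers n(n+1)/2 for n = 6, 7, ….
Track B: -27, -11, ?, 21, 37 — linear: a_n = -43 + 16·n.
Track B's pattern makes the blank 5.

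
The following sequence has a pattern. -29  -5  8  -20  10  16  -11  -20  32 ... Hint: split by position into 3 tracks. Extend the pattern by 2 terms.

-2, 40

Split by position mod 3 into 3 tracks.
Subsequence A: -29, -20, -11 (arithmetic, step +9).
Subsequence B: -5, 10, -20 (geometric with ratio -2).
Subsequence C: 8, 16, 32 (successive powers of 2).
Term 10 comes from subsequence A (its 4th entry): -2.
Position 11 → subsequence B, term 4 = 40.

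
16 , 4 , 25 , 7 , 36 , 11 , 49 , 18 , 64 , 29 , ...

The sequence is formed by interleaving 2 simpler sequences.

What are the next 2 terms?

81, 47

Positions 1, 3, 5, … form one subsequence and positions 2, 4, 6, … form another.
Track A: 16, 25, 36, 49, 64 — perfect squares starting at 4².
Track B: 4, 7, 11, 18, 29 — Fibonacci-style (each term is the sum of the two before it).
The 11th slot belongs to track A; its 6th term is 81.
The 12th slot belongs to track B; its 6th term is 47.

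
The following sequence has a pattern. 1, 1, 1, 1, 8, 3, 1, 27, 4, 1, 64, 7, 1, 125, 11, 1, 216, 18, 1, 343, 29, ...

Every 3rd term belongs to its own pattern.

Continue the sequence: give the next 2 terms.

1, 512

The terms cycle through 3 interleaved subsequences.
Track A is 1, 1, 1, 1, 1, 1, 1, which is the constant sequence 1.
Track B is 1, 8, 27, 64, 125, 216, 343, which is consecutive cubes n³ from n = 1.
Track C is 1, 3, 4, 7, 11, 18, 29, which is Fibonacci-style (each term is the sum of the two before it).
The 22nd slot belongs to track A; its 8th term is 1.
The 23rd slot belongs to track B; its 8th term is 512.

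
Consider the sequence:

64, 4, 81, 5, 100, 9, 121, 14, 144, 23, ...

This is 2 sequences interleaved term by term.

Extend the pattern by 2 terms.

Taking every 2nd term gives 2 separate tracks.
Track A = 64, 81, 100, 121, 144: the squares 8², 9², 10², ….
Track B = 4, 5, 9, 14, 23: Fibonacci-style (each term is the sum of the two before it).
Term 11 comes from track A (its 6th entry): 169.
The 12th slot belongs to track B; its 6th term is 37.

169, 37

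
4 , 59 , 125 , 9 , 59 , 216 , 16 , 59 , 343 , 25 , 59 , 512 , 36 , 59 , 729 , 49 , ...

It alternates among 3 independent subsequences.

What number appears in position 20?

59

Split by position mod 3 into 3 tracks.
Track A: 4, 9, 16, 25, 36, 49. The squares 2², 3², 4², ….
Track B: 59, 59, 59, 59, 59. The constant sequence 59.
Track C: 125, 216, 343, 512, 729. Consecutive cubes n³ from n = 5.
The 20th slot belongs to track B; its 7th term is 59.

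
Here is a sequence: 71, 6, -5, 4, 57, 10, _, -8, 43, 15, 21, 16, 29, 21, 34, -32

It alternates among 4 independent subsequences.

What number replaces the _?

Taking every 4th term gives 4 separate tracks.
Subsequence A = 71, 57, 43, 29: arithmetic, step −14.
Subsequence B = 6, 10, 15, 21: triangular numbers starting at T_3.
Subsequence C = -5, ?, 21, 34: arithmetic, step +13.
Subsequence D = 4, -8, 16, -32: geometric, ×-2 each step.
The gap is subsequence C's term 2; the rule gives 8.

8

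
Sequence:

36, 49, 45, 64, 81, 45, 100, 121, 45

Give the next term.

144

Positions follow the repeating pattern AAB; grouping by letter gives 2 tracks.
Stream A: 36, 49, 64, 81, 100, 121. The squares 6², 7², 8², ….
Stream B: 45, 45, 45. Always 45.
Term 10 comes from stream A (its 7th entry): 144.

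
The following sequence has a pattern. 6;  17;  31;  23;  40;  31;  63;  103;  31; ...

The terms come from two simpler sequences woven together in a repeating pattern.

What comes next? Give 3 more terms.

166, 269, 31

Reading positions in blocks of 3 reveals the pattern AAB — 2 tracks woven together.
Track A = 6, 17, 23, 40, 63, 103: Fibonacci-style (each term is the sum of the two before it).
Track B = 31, 31, 31: constant 31.
Term 10 comes from track A (its 7th entry): 166.
Term 11 comes from track A (its 8th entry): 269.
Term 12 comes from track B (its 4th entry): 31.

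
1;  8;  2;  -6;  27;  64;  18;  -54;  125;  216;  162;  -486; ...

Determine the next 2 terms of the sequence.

343, 512

Positions follow the repeating pattern AABB; grouping by letter gives 2 tracks.
Track A: 1, 8, 27, 64, 125, 216. The cubes 1³, 2³, 3³, ….
Track B: 2, -6, 18, -54, 162, -486. Multiplying by -3 each time.
The 13th slot belongs to track A; its 7th term is 343.
Term 14 comes from track A (its 8th entry): 512.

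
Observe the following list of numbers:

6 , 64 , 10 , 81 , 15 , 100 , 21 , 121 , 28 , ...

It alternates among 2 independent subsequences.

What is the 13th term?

Positions 1, 3, 5, … form one subsequence and positions 2, 4, 6, … form another.
Stream A: 6, 10, 15, 21, 28. Triangular numbers starting at T_3.
Stream B: 64, 81, 100, 121. Perfect squares starting at 8².
Position 13 falls in stream A as its term 7, giving 45.

45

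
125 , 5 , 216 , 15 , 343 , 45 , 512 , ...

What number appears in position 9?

The terms cycle through 2 interleaved subsequences.
Stream A: 125, 216, 343, 512 (the cubes 5³, 6³, 7³, …).
Stream B: 5, 15, 45 (multiplying by 3 each time).
Position 9 falls in stream A as its term 5, giving 729.

729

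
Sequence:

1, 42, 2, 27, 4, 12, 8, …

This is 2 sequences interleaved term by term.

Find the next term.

Odd-indexed and even-indexed terms follow separate rules.
Track A: 1, 2, 4, 8 (powers of 2).
Track B: 42, 27, 12 (arithmetic with common difference −15).
Term 8 comes from track B (its 4th entry): -3.

-3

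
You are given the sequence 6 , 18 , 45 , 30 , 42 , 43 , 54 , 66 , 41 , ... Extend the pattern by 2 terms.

Reading positions in blocks of 3 reveals the pattern AAB — 2 tracks woven together.
Track A: 6, 18, 30, 42, 54, 66. Adding 12 each time.
Track B: 45, 43, 41. Subtracting 2 each time.
Term 10 comes from track A (its 7th entry): 78.
Position 11 → track A, term 8 = 90.

78, 90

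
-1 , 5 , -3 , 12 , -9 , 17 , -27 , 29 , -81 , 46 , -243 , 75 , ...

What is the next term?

-729

Positions 1, 3, 5, … form one subsequence and positions 2, 4, 6, … form another.
Track A is -1, -3, -9, -27, -81, -243, which is geometric with ratio 3.
Track B is 5, 12, 17, 29, 46, 75, which is each term equals the sum of the previous two.
Position 13 → track A, term 7 = -729.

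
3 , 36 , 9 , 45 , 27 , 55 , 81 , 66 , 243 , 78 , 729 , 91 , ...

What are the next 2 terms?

Odd-indexed and even-indexed terms follow separate rules.
Track A: 3, 9, 27, 81, 243, 729. Geometric, ×3 each step.
Track B: 36, 45, 55, 66, 78, 91. Triangular numbers starting at T_8.
Position 13 → track A, term 7 = 2187.
Position 14 falls in track B as its term 7, giving 105.

2187, 105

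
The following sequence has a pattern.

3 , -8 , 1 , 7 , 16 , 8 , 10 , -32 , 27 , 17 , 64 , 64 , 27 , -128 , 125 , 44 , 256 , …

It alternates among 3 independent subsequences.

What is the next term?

216

Split by position mod 3 into 3 tracks.
Stream A is 3, 7, 10, 17, 27, 44, which is each term equals the sum of the previous two.
Stream B is -8, 16, -32, 64, -128, 256, which is geometric with ratio -2.
Stream C is 1, 8, 27, 64, 125, which is the cubes 1³, 2³, 3³, ….
Position 18 falls in stream C as its term 6, giving 216.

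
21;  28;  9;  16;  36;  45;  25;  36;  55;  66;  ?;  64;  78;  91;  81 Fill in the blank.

The slot pattern repeats as AABB (period 4), so there are 2 interleaved tracks.
Subsequence A: 21, 28, 36, 45, 55, 66, 78, 91 (triangular numbers starting at T_6).
Subsequence B: 9, 16, 25, 36, ?, 64, 81 (consecutive squares n² from n = 3).
Subsequence B's pattern makes the blank 49.

49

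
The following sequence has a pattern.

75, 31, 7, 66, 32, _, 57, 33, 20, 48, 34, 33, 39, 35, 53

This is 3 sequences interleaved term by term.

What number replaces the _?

13

Split by position mod 3 into 3 tracks.
Stream A = 75, 66, 57, 48, 39: arithmetic with common difference −9.
Stream B = 31, 32, 33, 34, 35: arithmetic, step +1.
Stream C = 7, ?, 20, 33, 53: Fibonacci-style (each term is the sum of the two before it).
Filling stream C at index 2 by its rule yields 13.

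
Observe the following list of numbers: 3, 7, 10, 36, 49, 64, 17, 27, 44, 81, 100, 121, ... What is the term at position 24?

Reading positions in blocks of 6 reveals the pattern AAABBB — 2 tracks woven together.
Stream A: 3, 7, 10, 17, 27, 44 — a Fibonacci-like recurrence a_n = a_{n-1} + a_{n-2}.
Stream B: 36, 49, 64, 81, 100, 121 — the squares 6², 7², 8², ….
Position 24 → stream B, term 12 = 289.

289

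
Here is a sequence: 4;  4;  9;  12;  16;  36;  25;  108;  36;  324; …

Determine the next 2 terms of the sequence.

Split by position mod 2 into 2 tracks.
Track A: 4, 9, 16, 25, 36 (consecutive squares n² from n = 2).
Track B: 4, 12, 36, 108, 324 (multiplying by 3 each time).
Term 11 comes from track A (its 6th entry): 49.
The 12th slot belongs to track B; its 6th term is 972.

49, 972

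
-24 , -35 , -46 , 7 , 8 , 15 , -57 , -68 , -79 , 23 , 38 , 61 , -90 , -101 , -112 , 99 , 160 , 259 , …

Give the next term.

-123

The slot pattern repeats as AAABBB (period 6), so there are 2 interleaved tracks.
Subsequence A: -24, -35, -46, -57, -68, -79, -90, -101, -112 — linear: a_n = -13 − 11·n.
Subsequence B: 7, 8, 15, 23, 38, 61, 99, 160, 259 — a Fibonacci-like recurrence a_n = a_{n-1} + a_{n-2}.
The 19th slot belongs to subsequence A; its 10th term is -123.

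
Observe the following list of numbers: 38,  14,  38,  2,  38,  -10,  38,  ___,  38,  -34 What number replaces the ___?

-22

Positions 1, 3, 5, … form one subsequence and positions 2, 4, 6, … form another.
Track A: 38, 38, 38, 38, 38 — always 38.
Track B: 14, 2, -10, ?, -34 — arithmetic, step −12.
So the missing entry in track B is -22.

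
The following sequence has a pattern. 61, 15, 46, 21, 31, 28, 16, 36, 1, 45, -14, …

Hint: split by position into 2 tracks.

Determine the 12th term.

Odd-indexed and even-indexed terms follow separate rules.
Stream A is 61, 46, 31, 16, 1, -14, which is arithmetic, step −15.
Stream B is 15, 21, 28, 36, 45, which is triangular numbers n(n+1)/2 for n = 5, 6, ….
Position 12 → stream B, term 6 = 55.

55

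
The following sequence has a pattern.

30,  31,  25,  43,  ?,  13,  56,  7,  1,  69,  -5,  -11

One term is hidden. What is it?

19

The slot pattern repeats as ABB (period 3), so there are 2 interleaved tracks.
Stream A = 30, 43, 56, 69: adding 13 each time.
Stream B = 31, 25, ?, 13, 7, 1, -5, -11: arithmetic, step −6.
Filling stream B at index 3 by its rule yields 19.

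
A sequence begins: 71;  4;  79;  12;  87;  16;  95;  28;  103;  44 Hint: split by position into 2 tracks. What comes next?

111

Split by position mod 2 into 2 tracks.
Track A: 71, 79, 87, 95, 103 — arithmetic, step +8.
Track B: 4, 12, 16, 28, 44 — a Fibonacci-like recurrence a_n = a_{n-1} + a_{n-2}.
Term 11 comes from track A (its 6th entry): 111.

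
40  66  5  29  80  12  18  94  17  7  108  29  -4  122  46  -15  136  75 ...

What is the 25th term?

-48

Split by position mod 3 into 3 tracks.
Track A: 40, 29, 18, 7, -4, -15 — linear: a_n = 51 − 11·n.
Track B: 66, 80, 94, 108, 122, 136 — linear: a_n = 52 + 14·n.
Track C: 5, 12, 17, 29, 46, 75 — Fibonacci-style (each term is the sum of the two before it).
Term 25 comes from track A (its 9th entry): -48.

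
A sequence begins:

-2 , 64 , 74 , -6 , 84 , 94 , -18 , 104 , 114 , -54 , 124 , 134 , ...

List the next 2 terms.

-162, 144

Positions follow the repeating pattern ABB; grouping by letter gives 2 tracks.
Track A: -2, -6, -18, -54. Geometric, ×3 each step.
Track B: 64, 74, 84, 94, 104, 114, 124, 134. Adding 10 each time.
Position 13 → track A, term 5 = -162.
Term 14 comes from track B (its 9th entry): 144.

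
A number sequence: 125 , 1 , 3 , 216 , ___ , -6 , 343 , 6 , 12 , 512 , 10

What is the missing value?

3

Split by position mod 3: positions 1, 4, 7, … form one track, and each other residue class forms its own.
Subsequence A is 125, 216, 343, 512, which is the cubes 5³, 6³, 7³, ….
Subsequence B is 1, ?, 6, 10, which is the triangular numbers T_1, T_2, ….
Subsequence C is 3, -6, 12, which is geometric, ×-2 each step.
The gap is subsequence B's term 2; the rule gives 3.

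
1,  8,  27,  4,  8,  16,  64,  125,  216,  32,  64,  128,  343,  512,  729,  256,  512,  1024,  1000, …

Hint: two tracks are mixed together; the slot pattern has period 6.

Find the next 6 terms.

Reading positions in blocks of 6 reveals the pattern AAABBB — 2 tracks woven together.
Stream A: 1, 8, 27, 64, 125, 216, 343, 512, 729, 1000 (the cubes 1³, 2³, 3³, …).
Stream B: 4, 8, 16, 32, 64, 128, 256, 512, 1024 (geometric, ×2 each step).
Position 20 → stream A, term 11 = 1331.
Position 21 falls in stream A as its term 12, giving 1728.
Position 22 falls in stream B as its term 10, giving 2048.
Position 23 → stream B, term 11 = 4096.
The 24th slot belongs to stream B; its 12th term is 8192.
Term 25 comes from stream A (its 13th entry): 2197.

1331, 1728, 2048, 4096, 8192, 2197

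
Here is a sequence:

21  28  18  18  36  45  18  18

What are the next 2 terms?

The slot pattern repeats as AABB (period 4), so there are 2 interleaved tracks.
Subsequence A: 21, 28, 36, 45. Triangular numbers n(n+1)/2 for n = 6, 7, ….
Subsequence B: 18, 18, 18, 18. Always 18.
Position 9 falls in subsequence A as its term 5, giving 55.
The 10th slot belongs to subsequence A; its 6th term is 66.

55, 66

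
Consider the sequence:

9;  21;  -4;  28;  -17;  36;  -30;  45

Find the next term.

-43

Taking every 2nd term gives 2 separate tracks.
Track A = 9, -4, -17, -30: linear: a_n = 22 − 13·n.
Track B = 21, 28, 36, 45: triangular numbers starting at T_6.
Position 9 falls in track A as its term 5, giving -43.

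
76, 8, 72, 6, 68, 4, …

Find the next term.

The terms cycle through 2 interleaved subsequences.
Track A: 76, 72, 68 (subtracting 4 each time).
Track B: 8, 6, 4 (arithmetic, step −2).
Position 7 → track A, term 4 = 64.

64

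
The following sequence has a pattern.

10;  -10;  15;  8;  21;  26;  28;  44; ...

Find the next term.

36

Odd-indexed and even-indexed terms follow separate rules.
Subsequence A: 10, 15, 21, 28. Triangular numbers starting at T_4.
Subsequence B: -10, 8, 26, 44. Linear: a_n = -28 + 18·n.
Position 9 falls in subsequence A as its term 5, giving 36.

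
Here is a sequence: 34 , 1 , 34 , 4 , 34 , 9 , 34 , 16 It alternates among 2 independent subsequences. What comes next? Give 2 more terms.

Positions 1, 3, 5, … form one subsequence and positions 2, 4, 6, … form another.
Track A: 34, 34, 34, 34 (constant 34).
Track B: 1, 4, 9, 16 (consecutive squares n² from n = 1).
Position 9 falls in track A as its term 5, giving 34.
Position 10 → track B, term 5 = 25.

34, 25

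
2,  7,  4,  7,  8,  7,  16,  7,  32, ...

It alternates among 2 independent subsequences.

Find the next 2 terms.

Positions 1, 3, 5, … form one subsequence and positions 2, 4, 6, … form another.
Track A is 2, 4, 8, 16, 32, which is powers 2^1, 2^2, 2^3, ….
Track B is 7, 7, 7, 7, which is constant 7.
Position 10 falls in track B as its term 5, giving 7.
Position 11 → track A, term 6 = 64.

7, 64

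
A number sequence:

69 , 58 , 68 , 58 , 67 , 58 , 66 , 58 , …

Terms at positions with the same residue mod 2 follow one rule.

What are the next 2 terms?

65, 58

Positions 1, 3, 5, … form one subsequence and positions 2, 4, 6, … form another.
Track A: 69, 68, 67, 66 (arithmetic, step −1).
Track B: 58, 58, 58, 58 (constant 58).
Term 9 comes from track A (its 5th entry): 65.
Position 10 → track B, term 5 = 58.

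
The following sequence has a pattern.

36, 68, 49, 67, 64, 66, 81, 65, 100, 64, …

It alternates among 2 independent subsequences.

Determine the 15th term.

169

Positions 1, 3, 5, … form one subsequence and positions 2, 4, 6, … form another.
Track A is 36, 49, 64, 81, 100, which is consecutive squares n² from n = 6.
Track B is 68, 67, 66, 65, 64, which is arithmetic, step −1.
The 15th slot belongs to track A; its 8th term is 169.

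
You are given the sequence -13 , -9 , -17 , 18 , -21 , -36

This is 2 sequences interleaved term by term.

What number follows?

-25

Odd-indexed and even-indexed terms follow separate rules.
Stream A: -13, -17, -21 — arithmetic, step −4.
Stream B: -9, 18, -36 — geometric, ×-2 each step.
Term 7 comes from stream A (its 4th entry): -25.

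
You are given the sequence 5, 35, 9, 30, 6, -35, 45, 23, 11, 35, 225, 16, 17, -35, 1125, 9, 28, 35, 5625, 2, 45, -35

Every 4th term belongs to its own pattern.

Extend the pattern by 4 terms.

28125, -5, 73, 35

The terms cycle through 4 interleaved subsequences.
Stream A: 5, 6, 11, 17, 28, 45 — each term equals the sum of the previous two.
Stream B: 35, -35, 35, -35, 35, -35 — oscillating between 35 and -35.
Stream C: 9, 45, 225, 1125, 5625 — geometric with ratio 5.
Stream D: 30, 23, 16, 9, 2 — arithmetic with common difference −7.
Position 23 falls in stream C as its term 6, giving 28125.
Position 24 falls in stream D as its term 6, giving -5.
Position 25 → stream A, term 7 = 73.
The 26th slot belongs to stream B; its 7th term is 35.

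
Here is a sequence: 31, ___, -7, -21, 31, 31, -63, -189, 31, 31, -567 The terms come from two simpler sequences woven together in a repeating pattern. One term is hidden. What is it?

Reading positions in blocks of 4 reveals the pattern AABB — 2 tracks woven together.
Track A: 31, ?, 31, 31, 31, 31 (always 31).
Track B: -7, -21, -63, -189, -567 (a geometric progression (common ratio 3)).
So the missing entry in track A is 31.

31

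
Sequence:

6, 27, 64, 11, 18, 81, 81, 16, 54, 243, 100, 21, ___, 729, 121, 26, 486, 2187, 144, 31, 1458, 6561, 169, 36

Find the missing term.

Taking every 4th term gives 4 separate tracks.
Track A is 6, 18, 54, ?, 486, 1458, which is geometric with ratio 3.
Track B is 27, 81, 243, 729, 2187, 6561, which is powers 3^3, 3^4, 3^5, ….
Track C is 64, 81, 100, 121, 144, 169, which is perfect squares starting at 8².
Track D is 11, 16, 21, 26, 31, 36, which is arithmetic with common difference +5.
So the missing entry in track A is 162.

162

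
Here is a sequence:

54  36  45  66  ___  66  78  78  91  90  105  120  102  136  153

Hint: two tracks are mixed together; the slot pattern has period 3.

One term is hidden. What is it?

Positions follow the repeating pattern ABB; grouping by letter gives 2 tracks.
Stream A: 54, 66, 78, 90, 102 — arithmetic with common difference +12.
Stream B: 36, 45, ?, 66, 78, 91, 105, 120, 136, 153 — triangular numbers n(n+1)/2 for n = 8, 9, ….
The gap is stream B's term 3; the rule gives 55.

55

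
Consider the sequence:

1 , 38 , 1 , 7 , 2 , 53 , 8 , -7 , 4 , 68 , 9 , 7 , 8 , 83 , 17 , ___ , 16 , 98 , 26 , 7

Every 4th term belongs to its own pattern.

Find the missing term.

Split by position mod 4 into 4 tracks.
Stream A = 1, 2, 4, 8, 16: geometric with ratio 2.
Stream B = 38, 53, 68, 83, 98: arithmetic, step +15.
Stream C = 1, 8, 9, 17, 26: a Fibonacci-like recurrence a_n = a_{n-1} + a_{n-2}.
Stream D = 7, -7, 7, ?, 7: the oscillation 7·(−1)^(n+1).
Filling stream D at index 4 by its rule yields -7.

-7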